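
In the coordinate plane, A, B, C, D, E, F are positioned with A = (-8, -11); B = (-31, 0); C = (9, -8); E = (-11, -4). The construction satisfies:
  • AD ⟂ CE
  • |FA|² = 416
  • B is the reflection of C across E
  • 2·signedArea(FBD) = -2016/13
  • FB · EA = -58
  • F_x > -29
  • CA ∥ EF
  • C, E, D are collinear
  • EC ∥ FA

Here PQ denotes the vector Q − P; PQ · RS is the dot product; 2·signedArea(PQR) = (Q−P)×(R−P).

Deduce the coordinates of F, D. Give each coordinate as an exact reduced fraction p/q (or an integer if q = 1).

1. F_x = -28  [EC ∥ FA ∩ CA ∥ EF]
2. F_y = -7  [EC ∥ FA ∩ CA ∥ EF]
   → F = (-28, -7)
3. D_x = -88/13  [C, E, D are collinear ∩ AD ⟂ CE]
4. D_y = -63/13  [C, E, D are collinear ∩ AD ⟂ CE]
   → D = (-88/13, -63/13)

D = (-88/13, -63/13)
F = (-28, -7)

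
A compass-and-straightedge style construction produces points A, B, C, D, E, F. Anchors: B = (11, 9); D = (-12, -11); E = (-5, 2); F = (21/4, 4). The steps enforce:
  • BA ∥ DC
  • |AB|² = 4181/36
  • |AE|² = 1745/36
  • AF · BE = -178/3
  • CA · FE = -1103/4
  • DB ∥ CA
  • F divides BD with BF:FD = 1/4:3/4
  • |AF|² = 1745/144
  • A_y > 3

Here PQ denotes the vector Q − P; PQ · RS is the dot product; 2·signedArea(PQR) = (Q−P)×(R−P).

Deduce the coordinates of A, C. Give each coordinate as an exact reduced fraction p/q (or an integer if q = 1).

A = (11/6, 10/3)
C = (-127/6, -50/3)

1. A_x = 11/6  [line 16·x + 7·y + -158/3 = 0 ∩ |AF|² = 1745/144]
2. A_y = 10/3  [line 16·x + 7·y + -158/3 = 0 ∩ |AF|² = 1745/144]
   → A = (11/6, 10/3)
3. C_x = -127/6  [DB ∥ CA ∩ BA ∥ DC]
4. C_y = -50/3  [DB ∥ CA ∩ BA ∥ DC]
   → C = (-127/6, -50/3)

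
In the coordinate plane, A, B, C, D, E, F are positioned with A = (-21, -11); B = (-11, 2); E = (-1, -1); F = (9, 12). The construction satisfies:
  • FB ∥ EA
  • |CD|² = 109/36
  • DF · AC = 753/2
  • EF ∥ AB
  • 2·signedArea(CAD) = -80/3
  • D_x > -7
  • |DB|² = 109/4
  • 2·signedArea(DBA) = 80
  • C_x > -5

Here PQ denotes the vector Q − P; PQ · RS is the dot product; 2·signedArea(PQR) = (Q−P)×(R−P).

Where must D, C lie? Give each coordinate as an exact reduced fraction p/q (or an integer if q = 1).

C = (-13/3, 0)
D = (-6, 1/2)

1. D_x = -6  [line 13·x + -10·y + 83 = 0 ∩ |DB|² = 109/4]
2. D_y = 1/2  [line 13·x + -10·y + 83 = 0 ∩ |DB|² = 109/4]
   → D = (-6, 1/2)
3. C_x = -13/3  [DF · AC = 753/2 ∩ 2·signedArea(CAD) = -80/3]
4. C_y = 0  [DF · AC = 753/2 ∩ 2·signedArea(CAD) = -80/3]
   → C = (-13/3, 0)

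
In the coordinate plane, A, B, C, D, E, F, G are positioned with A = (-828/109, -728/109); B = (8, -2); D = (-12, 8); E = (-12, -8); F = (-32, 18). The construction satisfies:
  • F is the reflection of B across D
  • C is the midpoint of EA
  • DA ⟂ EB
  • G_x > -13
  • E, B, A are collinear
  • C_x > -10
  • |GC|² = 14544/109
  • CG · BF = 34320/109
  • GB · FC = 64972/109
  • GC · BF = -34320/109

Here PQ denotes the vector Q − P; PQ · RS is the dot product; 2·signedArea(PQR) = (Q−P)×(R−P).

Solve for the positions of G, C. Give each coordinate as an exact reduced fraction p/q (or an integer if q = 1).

C = (-1068/109, -800/109)
G = (-12, 4)

1. C_x = -1068/109  [C is the midpoint of EA]
2. C_y = -800/109  [C is the midpoint of EA]
   → C = (-1068/109, -800/109)
3. G_x = -12  [GB · FC = 64972/109 ∩ GC · BF = -34320/109]
4. G_y = 4  [GB · FC = 64972/109 ∩ GC · BF = -34320/109]
   → G = (-12, 4)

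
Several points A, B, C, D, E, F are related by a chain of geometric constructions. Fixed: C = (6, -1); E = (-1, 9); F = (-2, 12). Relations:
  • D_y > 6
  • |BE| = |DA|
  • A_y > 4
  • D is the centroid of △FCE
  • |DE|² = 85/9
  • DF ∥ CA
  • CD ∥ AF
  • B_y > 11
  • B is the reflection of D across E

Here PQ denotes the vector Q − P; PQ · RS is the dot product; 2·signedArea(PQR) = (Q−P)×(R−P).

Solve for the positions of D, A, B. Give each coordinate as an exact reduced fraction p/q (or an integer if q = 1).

A = (3, 13/3)
B = (-3, 34/3)
D = (1, 20/3)

1. D_x = 1  [D is the centroid of △FCE]
2. D_y = 20/3  [D is the centroid of △FCE]
   → D = (1, 20/3)
3. A_x = 3  [CD ∥ AF ∩ DF ∥ CA]
4. A_y = 13/3  [CD ∥ AF ∩ DF ∥ CA]
   → A = (3, 13/3)
5. B_x = -3  [B is the reflection of D across E]
6. B_y = 34/3  [B is the reflection of D across E]
   → B = (-3, 34/3)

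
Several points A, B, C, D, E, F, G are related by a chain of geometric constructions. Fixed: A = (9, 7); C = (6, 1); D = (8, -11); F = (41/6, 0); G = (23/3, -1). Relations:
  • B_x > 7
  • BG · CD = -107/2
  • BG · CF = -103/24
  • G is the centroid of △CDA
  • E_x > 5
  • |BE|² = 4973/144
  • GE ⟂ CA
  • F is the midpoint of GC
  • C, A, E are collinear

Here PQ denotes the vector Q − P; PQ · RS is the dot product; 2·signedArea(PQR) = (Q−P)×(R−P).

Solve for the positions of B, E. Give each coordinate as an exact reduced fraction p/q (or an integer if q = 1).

B = (89/12, -11/2)
E = (83/15, 1/15)

1. B_x = 89/12  [BG · CF = -103/24 ∩ BG · CD = -107/2]
2. B_y = -11/2  [BG · CF = -103/24 ∩ BG · CD = -107/2]
   → B = (89/12, -11/2)
3. E_x = 83/15  [C, A, E are collinear ∩ GE ⟂ CA]
4. E_y = 1/15  [C, A, E are collinear ∩ GE ⟂ CA]
   → E = (83/15, 1/15)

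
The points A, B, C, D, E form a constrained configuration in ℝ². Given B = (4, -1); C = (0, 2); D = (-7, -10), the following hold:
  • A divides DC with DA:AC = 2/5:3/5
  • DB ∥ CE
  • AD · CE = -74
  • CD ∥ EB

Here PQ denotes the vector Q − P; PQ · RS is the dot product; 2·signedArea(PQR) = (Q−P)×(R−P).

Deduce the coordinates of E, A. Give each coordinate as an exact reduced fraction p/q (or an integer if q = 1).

1. E_x = 11  [CD ∥ EB ∩ DB ∥ CE]
2. E_y = 11  [CD ∥ EB ∩ DB ∥ CE]
   → E = (11, 11)
3. A_x = -21/5  [A divides DC with DA:AC = 2/5:3/5]
4. A_y = -26/5  [A divides DC with DA:AC = 2/5:3/5]
   → A = (-21/5, -26/5)

A = (-21/5, -26/5)
E = (11, 11)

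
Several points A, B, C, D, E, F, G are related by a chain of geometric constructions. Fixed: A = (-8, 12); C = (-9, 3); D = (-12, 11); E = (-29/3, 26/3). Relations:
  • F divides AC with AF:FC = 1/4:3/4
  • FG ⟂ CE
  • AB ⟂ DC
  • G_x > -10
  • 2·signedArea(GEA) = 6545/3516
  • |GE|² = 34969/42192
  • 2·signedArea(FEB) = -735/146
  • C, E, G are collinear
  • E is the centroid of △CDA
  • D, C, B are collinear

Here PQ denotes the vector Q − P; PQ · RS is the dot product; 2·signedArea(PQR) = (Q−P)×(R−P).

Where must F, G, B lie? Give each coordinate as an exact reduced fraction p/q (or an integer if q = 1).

B = (-864/73, 771/73)
F = (-33/4, 39/4)
G = (-5727/586, 11217/1172)

1. F_x = -33/4  [F divides AC with AF:FC = 1/4:3/4]
2. F_y = 39/4  [F divides AC with AF:FC = 1/4:3/4]
   → F = (-33/4, 39/4)
3. G_x = -5727/586  [C, E, G are collinear ∩ FG ⟂ CE]
4. G_y = 11217/1172  [C, E, G are collinear ∩ FG ⟂ CE]
   → G = (-5727/586, 11217/1172)
5. B_x = -864/73  [D, C, B are collinear ∩ AB ⟂ DC]
6. B_y = 771/73  [D, C, B are collinear ∩ AB ⟂ DC]
   → B = (-864/73, 771/73)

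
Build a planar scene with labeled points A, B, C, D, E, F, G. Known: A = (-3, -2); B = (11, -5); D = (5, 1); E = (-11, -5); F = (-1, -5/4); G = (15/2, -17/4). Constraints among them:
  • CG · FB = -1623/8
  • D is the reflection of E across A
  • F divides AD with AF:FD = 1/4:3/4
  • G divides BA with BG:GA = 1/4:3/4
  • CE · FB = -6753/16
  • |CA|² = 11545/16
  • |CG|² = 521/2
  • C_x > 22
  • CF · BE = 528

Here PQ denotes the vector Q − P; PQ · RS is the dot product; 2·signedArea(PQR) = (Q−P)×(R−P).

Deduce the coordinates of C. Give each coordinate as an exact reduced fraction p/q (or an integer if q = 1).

C = (23, -35/4)

1. C_x = 23  [CE · FB = -6753/16 ∩ CF · BE = 528]
2. C_y = -35/4  [CE · FB = -6753/16 ∩ CF · BE = 528]
   → C = (23, -35/4)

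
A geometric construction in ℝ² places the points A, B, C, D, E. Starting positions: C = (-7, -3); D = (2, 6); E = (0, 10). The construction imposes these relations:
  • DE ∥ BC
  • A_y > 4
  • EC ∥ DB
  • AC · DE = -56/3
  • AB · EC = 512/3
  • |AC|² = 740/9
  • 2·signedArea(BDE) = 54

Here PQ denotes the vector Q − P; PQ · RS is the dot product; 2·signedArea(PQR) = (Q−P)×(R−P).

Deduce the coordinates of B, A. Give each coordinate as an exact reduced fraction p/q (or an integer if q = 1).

A = (-5/3, 13/3)
B = (-5, -7)

1. B_x = -5  [DE ∥ BC ∩ EC ∥ DB]
2. B_y = -7  [DE ∥ BC ∩ EC ∥ DB]
   → B = (-5, -7)
3. A_x = -5/3  [AB · EC = 512/3 ∩ AC · DE = -56/3]
4. A_y = 13/3  [AB · EC = 512/3 ∩ AC · DE = -56/3]
   → A = (-5/3, 13/3)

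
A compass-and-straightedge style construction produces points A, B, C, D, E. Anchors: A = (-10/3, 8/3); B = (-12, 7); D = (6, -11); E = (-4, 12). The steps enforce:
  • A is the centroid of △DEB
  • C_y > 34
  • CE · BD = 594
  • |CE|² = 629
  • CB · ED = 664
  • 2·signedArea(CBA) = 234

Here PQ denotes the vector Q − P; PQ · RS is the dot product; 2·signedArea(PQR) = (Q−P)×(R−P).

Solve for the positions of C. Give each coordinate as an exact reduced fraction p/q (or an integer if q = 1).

1. C_x = -14  [2·signedArea(CBA) = 234 ∩ CB · ED = 664]
2. C_y = 35  [2·signedArea(CBA) = 234 ∩ CB · ED = 664]
   → C = (-14, 35)

C = (-14, 35)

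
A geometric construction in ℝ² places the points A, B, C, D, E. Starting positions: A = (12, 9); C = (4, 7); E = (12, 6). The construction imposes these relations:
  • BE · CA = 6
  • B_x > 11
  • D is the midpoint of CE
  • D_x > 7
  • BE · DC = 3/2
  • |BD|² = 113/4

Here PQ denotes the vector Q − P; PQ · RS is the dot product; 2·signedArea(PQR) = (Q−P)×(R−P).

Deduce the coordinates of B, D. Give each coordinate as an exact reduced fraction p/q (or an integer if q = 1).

1. D_x = 8  [D is the midpoint of CE]
2. D_y = 13/2  [D is the midpoint of CE]
   → D = (8, 13/2)
3. B_x = 12  [BE · DC = 3/2 ∩ BE · CA = 6]
4. B_y = 3  [BE · DC = 3/2 ∩ BE · CA = 6]
   → B = (12, 3)

B = (12, 3)
D = (8, 13/2)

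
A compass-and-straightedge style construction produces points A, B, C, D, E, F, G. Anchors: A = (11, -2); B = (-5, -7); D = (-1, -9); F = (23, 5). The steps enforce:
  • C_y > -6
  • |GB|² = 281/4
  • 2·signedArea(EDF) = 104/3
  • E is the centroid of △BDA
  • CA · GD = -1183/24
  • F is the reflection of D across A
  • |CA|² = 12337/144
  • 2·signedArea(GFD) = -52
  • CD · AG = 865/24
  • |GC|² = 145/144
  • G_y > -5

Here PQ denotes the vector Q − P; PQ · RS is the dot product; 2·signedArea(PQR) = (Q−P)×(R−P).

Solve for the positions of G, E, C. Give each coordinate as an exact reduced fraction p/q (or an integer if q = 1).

C = (7/3, -21/4)
E = (5/3, -6)
G = (3, -9/2)

1. G_x = 3  [line 14·x + -24·y + -150 = 0 ∩ |GB|² = 281/4]
2. G_y = -9/2  [line 14·x + -24·y + -150 = 0 ∩ |GB|² = 281/4]
   → G = (3, -9/2)
3. E_x = 5/3  [E is the centroid of △BDA]
4. E_y = -6  [E is the centroid of △BDA]
   → E = (5/3, -6)
5. C_x = 7/3  [CD · AG = 865/24 ∩ CA · GD = -1183/24]
6. C_y = -21/4  [CD · AG = 865/24 ∩ CA · GD = -1183/24]
   → C = (7/3, -21/4)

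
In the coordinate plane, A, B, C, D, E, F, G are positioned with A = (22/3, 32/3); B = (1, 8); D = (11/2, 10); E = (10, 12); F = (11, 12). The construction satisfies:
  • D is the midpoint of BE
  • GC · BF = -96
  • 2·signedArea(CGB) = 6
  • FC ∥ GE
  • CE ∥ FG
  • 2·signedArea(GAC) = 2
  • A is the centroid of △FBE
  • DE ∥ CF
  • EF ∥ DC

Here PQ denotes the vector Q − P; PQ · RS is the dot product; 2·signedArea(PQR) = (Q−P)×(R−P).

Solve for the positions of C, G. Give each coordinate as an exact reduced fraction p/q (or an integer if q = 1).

C = (13/2, 10)
G = (29/2, 14)

1. C_x = 13/2  [DE ∥ CF ∩ EF ∥ DC]
2. C_y = 10  [DE ∥ CF ∩ EF ∥ DC]
   → C = (13/2, 10)
3. G_x = 29/2  [FC ∥ GE ∩ CE ∥ FG]
4. G_y = 14  [FC ∥ GE ∩ CE ∥ FG]
   → G = (29/2, 14)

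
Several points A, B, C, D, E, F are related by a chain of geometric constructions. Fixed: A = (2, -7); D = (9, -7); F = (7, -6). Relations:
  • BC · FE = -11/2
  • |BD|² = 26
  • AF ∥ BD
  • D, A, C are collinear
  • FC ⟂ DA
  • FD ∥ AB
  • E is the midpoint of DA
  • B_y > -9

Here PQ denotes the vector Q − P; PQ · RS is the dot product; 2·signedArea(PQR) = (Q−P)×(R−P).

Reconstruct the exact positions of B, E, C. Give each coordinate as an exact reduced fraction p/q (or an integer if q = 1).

B = (4, -8)
C = (7, -7)
E = (11/2, -7)

1. B_x = 4  [AF ∥ BD ∩ FD ∥ AB]
2. B_y = -8  [AF ∥ BD ∩ FD ∥ AB]
   → B = (4, -8)
3. E_x = 11/2  [E is the midpoint of DA]
4. E_y = -7  [E is the midpoint of DA]
   → E = (11/2, -7)
5. C_x = 7  [D, A, C are collinear ∩ FC ⟂ DA]
6. C_y = -7  [D, A, C are collinear ∩ FC ⟂ DA]
   → C = (7, -7)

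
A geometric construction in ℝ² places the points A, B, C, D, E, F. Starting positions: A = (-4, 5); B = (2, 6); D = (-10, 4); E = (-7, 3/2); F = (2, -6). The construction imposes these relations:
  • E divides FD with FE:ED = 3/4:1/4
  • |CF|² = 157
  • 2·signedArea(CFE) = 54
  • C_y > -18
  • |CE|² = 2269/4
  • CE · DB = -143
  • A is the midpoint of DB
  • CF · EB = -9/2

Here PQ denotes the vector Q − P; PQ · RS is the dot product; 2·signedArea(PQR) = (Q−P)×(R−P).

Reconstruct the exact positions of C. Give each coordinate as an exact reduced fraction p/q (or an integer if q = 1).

1. C_x = 8  [CF · EB = -9/2 ∩ 2·signedArea(CFE) = 54]
2. C_y = -17  [CF · EB = -9/2 ∩ 2·signedArea(CFE) = 54]
   → C = (8, -17)

C = (8, -17)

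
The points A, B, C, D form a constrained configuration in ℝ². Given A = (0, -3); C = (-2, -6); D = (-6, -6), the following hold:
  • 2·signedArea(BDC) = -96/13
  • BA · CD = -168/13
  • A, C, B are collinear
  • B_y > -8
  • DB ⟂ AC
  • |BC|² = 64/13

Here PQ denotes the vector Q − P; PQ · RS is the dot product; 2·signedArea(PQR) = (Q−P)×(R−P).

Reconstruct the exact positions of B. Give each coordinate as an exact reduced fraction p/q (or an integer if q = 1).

B = (-42/13, -102/13)

1. B_x = -42/13  [A, C, B are collinear ∩ DB ⟂ AC]
2. B_y = -102/13  [A, C, B are collinear ∩ DB ⟂ AC]
   → B = (-42/13, -102/13)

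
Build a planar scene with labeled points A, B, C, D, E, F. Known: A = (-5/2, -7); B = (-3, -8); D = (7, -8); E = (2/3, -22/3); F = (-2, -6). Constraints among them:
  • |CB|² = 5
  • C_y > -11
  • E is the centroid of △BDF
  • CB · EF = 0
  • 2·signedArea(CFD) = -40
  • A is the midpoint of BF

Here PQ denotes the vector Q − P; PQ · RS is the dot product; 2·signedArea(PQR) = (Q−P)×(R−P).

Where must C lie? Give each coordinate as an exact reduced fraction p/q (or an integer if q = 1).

C = (-4, -10)

1. C_x = -4  [CB · EF = 0 ∩ 2·signedArea(CFD) = -40]
2. C_y = -10  [CB · EF = 0 ∩ 2·signedArea(CFD) = -40]
   → C = (-4, -10)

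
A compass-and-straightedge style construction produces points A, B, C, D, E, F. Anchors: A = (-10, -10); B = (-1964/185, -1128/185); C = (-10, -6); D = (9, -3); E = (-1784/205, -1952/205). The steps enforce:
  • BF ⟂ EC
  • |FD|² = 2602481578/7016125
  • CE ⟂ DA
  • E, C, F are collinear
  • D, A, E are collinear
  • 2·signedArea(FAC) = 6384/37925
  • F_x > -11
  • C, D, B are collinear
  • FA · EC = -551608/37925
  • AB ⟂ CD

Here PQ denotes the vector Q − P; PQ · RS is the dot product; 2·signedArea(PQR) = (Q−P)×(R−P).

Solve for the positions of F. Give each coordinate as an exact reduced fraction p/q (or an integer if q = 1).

1. F_x = -380846/37925  [E, C, F are collinear ∩ BF ⟂ EC]
2. F_y = -223218/37925  [E, C, F are collinear ∩ BF ⟂ EC]
   → F = (-380846/37925, -223218/37925)

F = (-380846/37925, -223218/37925)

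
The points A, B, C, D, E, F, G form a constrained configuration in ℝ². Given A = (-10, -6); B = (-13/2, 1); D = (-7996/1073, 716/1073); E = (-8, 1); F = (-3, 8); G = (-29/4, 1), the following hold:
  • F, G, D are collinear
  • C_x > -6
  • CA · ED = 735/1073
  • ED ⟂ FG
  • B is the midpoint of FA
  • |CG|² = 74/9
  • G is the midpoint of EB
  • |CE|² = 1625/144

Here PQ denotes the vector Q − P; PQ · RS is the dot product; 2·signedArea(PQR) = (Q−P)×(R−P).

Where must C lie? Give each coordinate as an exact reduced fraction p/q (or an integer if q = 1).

C = (-67/12, 10/3)

1. C_x = -67/12  [line -588/1073·x + 357/1073·y + -4473/1073 = 0 ∩ |CE|² = 1625/144]
2. C_y = 10/3  [line -588/1073·x + 357/1073·y + -4473/1073 = 0 ∩ |CE|² = 1625/144]
   → C = (-67/12, 10/3)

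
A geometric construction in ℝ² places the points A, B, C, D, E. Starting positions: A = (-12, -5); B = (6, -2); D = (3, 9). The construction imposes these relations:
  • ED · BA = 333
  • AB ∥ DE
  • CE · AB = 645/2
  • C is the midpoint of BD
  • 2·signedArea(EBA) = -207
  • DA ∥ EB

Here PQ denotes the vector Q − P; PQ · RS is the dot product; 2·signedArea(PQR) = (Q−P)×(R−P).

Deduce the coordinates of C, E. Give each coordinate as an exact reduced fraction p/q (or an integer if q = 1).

C = (9/2, 7/2)
E = (21, 12)

1. C_x = 9/2  [C is the midpoint of BD]
2. C_y = 7/2  [C is the midpoint of BD]
   → C = (9/2, 7/2)
3. E_x = 21  [DA ∥ EB ∩ AB ∥ DE]
4. E_y = 12  [DA ∥ EB ∩ AB ∥ DE]
   → E = (21, 12)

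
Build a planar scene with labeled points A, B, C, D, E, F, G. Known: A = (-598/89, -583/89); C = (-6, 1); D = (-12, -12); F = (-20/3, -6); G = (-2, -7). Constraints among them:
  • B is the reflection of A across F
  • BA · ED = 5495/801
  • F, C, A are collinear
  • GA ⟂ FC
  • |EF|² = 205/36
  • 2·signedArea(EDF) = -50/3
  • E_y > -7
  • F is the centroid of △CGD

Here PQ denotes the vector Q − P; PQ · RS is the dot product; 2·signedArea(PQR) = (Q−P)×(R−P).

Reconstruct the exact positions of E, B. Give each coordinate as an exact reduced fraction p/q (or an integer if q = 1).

B = (-1766/267, -485/89)
E = (-13/3, -13/2)

1. E_x = -13/3  [line -6·x + 16/3·y + 26/3 = 0 ∩ |EF|² = 205/36]
2. E_y = -13/2  [line -6·x + 16/3·y + 26/3 = 0 ∩ |EF|² = 205/36]
   → E = (-13/3, -13/2)
3. B_x = -1766/267  [B is the reflection of A across F]
4. B_y = -485/89  [B is the reflection of A across F]
   → B = (-1766/267, -485/89)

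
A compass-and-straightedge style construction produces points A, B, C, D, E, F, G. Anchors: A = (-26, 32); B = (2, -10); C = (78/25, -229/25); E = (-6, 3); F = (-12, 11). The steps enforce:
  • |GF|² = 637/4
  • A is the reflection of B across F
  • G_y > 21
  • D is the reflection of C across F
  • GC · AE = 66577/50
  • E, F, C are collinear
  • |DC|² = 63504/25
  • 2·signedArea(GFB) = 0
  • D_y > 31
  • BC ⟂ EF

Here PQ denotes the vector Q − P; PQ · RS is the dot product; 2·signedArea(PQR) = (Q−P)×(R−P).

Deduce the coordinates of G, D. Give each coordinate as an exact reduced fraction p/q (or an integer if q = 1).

1. G_x = -19  [2·signedArea(GFB) = 0 ∩ GC · AE = 66577/50]
2. G_y = 43/2  [2·signedArea(GFB) = 0 ∩ GC · AE = 66577/50]
   → G = (-19, 43/2)
3. D_x = -678/25  [D is the reflection of C across F]
4. D_y = 779/25  [D is the reflection of C across F]
   → D = (-678/25, 779/25)

D = (-678/25, 779/25)
G = (-19, 43/2)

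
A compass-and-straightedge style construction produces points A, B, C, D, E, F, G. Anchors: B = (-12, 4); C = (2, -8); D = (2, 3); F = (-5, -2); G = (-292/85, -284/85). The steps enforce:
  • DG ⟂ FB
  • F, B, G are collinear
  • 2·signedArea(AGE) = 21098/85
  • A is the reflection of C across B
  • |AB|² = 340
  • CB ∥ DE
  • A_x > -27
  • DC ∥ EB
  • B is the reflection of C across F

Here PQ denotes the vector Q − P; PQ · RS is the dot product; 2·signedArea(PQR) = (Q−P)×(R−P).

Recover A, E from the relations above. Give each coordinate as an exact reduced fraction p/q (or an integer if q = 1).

A = (-26, 16)
E = (-12, 15)

1. A_x = -26  [A is the reflection of C across B]
2. A_y = 16  [A is the reflection of C across B]
   → A = (-26, 16)
3. E_x = -12  [DC ∥ EB ∩ CB ∥ DE]
4. E_y = 15  [DC ∥ EB ∩ CB ∥ DE]
   → E = (-12, 15)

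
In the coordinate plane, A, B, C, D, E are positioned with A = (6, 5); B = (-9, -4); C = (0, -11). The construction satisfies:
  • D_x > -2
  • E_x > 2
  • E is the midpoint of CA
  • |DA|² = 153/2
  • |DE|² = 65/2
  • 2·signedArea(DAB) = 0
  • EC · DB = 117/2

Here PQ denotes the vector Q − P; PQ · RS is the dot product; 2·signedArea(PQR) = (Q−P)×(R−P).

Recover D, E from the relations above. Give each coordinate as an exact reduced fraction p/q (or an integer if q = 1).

D = (-3/2, 1/2)
E = (3, -3)

1. E_x = 3  [E is the midpoint of CA]
2. E_y = -3  [E is the midpoint of CA]
   → E = (3, -3)
3. D_x = -3/2  [2·signedArea(DAB) = 0 ∩ EC · DB = 117/2]
4. D_y = 1/2  [2·signedArea(DAB) = 0 ∩ EC · DB = 117/2]
   → D = (-3/2, 1/2)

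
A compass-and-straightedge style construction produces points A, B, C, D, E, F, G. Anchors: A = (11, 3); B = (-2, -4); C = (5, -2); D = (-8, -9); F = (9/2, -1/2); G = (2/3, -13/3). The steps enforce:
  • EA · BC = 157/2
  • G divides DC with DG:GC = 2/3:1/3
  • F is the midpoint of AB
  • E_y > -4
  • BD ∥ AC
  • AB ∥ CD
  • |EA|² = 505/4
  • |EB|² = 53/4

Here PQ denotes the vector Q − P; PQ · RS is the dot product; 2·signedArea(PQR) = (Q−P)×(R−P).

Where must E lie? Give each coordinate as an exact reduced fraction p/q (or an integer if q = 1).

1. E_x = 3/2  [line -7·x + -2·y + 9/2 = 0 ∩ |EB|² = 53/4]
2. E_y = -3  [line -7·x + -2·y + 9/2 = 0 ∩ |EB|² = 53/4]
   → E = (3/2, -3)

E = (3/2, -3)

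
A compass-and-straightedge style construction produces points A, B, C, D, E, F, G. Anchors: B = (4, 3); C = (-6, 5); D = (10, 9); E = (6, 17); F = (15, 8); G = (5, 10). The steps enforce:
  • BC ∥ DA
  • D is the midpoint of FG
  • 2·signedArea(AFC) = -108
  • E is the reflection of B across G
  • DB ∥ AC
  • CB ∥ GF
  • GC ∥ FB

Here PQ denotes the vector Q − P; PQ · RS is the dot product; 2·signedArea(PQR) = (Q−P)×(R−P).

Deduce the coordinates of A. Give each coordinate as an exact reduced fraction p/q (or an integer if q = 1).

1. A_x = 0  [DB ∥ AC ∩ BC ∥ DA]
2. A_y = 11  [DB ∥ AC ∩ BC ∥ DA]
   → A = (0, 11)

A = (0, 11)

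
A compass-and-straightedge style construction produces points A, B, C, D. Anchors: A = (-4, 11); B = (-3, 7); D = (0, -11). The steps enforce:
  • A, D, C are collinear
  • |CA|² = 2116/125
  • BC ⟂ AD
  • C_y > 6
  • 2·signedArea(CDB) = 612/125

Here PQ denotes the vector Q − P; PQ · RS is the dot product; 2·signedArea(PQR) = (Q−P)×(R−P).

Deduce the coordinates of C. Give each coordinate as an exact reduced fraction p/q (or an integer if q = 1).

1. C_x = -408/125  [A, D, C are collinear ∩ BC ⟂ AD]
2. C_y = 869/125  [A, D, C are collinear ∩ BC ⟂ AD]
   → C = (-408/125, 869/125)

C = (-408/125, 869/125)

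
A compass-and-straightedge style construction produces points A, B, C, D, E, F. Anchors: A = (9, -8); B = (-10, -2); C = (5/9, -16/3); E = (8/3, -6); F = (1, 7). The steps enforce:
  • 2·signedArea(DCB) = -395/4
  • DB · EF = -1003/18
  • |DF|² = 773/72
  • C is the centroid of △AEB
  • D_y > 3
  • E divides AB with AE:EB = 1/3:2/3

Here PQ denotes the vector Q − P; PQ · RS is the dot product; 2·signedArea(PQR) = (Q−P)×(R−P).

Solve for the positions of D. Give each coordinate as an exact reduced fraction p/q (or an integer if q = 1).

1. D_x = 17/12  [DB · EF = -1003/18 ∩ 2·signedArea(DCB) = -395/4]
2. D_y = 15/4  [DB · EF = -1003/18 ∩ 2·signedArea(DCB) = -395/4]
   → D = (17/12, 15/4)

D = (17/12, 15/4)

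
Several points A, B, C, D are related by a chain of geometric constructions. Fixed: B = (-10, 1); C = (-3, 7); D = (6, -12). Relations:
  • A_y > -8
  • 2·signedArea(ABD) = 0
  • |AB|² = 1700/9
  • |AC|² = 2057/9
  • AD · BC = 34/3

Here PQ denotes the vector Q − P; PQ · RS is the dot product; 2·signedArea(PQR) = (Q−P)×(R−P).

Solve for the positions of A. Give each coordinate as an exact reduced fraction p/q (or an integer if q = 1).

A = (2/3, -23/3)

1. A_x = 2/3  [2·signedArea(ABD) = 0 ∩ AD · BC = 34/3]
2. A_y = -23/3  [2·signedArea(ABD) = 0 ∩ AD · BC = 34/3]
   → A = (2/3, -23/3)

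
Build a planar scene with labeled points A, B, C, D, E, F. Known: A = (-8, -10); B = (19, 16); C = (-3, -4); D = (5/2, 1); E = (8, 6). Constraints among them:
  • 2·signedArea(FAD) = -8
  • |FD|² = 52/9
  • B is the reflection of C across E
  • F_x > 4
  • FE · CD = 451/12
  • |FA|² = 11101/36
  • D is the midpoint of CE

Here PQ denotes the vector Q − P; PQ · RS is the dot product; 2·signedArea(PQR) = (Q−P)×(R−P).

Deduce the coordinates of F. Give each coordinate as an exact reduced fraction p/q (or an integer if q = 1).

F = (9/2, 7/3)

1. F_x = 9/2  [2·signedArea(FAD) = -8 ∩ FE · CD = 451/12]
2. F_y = 7/3  [2·signedArea(FAD) = -8 ∩ FE · CD = 451/12]
   → F = (9/2, 7/3)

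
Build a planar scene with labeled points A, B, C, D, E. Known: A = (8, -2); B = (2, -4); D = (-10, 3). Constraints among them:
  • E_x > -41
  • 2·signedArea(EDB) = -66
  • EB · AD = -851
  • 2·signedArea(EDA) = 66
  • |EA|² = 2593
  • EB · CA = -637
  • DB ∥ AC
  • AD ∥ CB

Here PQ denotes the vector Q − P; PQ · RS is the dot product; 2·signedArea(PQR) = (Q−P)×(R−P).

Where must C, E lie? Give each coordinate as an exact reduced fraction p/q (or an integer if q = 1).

1. C_x = 20  [AD ∥ CB ∩ DB ∥ AC]
2. C_y = -9  [AD ∥ CB ∩ DB ∥ AC]
   → C = (20, -9)
3. E_x = -40  [2·signedArea(EDA) = 66 ∩ 2·signedArea(EDB) = -66]
4. E_y = 15  [2·signedArea(EDA) = 66 ∩ 2·signedArea(EDB) = -66]
   → E = (-40, 15)

C = (20, -9)
E = (-40, 15)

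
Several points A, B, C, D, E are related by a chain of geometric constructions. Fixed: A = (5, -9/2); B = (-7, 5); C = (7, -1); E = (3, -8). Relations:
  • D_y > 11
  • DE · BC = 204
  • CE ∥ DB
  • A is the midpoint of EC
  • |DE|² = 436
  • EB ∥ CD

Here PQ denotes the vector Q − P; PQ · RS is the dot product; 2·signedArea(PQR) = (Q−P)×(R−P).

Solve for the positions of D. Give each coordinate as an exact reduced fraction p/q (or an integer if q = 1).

1. D_x = -3  [CE ∥ DB ∩ EB ∥ CD]
2. D_y = 12  [CE ∥ DB ∩ EB ∥ CD]
   → D = (-3, 12)

D = (-3, 12)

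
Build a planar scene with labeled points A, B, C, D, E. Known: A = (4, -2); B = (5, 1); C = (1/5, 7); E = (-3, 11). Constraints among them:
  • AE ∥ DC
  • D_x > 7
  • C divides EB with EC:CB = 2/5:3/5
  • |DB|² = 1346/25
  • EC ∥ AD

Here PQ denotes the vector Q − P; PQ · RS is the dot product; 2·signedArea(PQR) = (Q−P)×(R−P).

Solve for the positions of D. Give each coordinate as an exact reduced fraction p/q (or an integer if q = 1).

1. D_x = 36/5  [AE ∥ DC ∩ EC ∥ AD]
2. D_y = -6  [AE ∥ DC ∩ EC ∥ AD]
   → D = (36/5, -6)

D = (36/5, -6)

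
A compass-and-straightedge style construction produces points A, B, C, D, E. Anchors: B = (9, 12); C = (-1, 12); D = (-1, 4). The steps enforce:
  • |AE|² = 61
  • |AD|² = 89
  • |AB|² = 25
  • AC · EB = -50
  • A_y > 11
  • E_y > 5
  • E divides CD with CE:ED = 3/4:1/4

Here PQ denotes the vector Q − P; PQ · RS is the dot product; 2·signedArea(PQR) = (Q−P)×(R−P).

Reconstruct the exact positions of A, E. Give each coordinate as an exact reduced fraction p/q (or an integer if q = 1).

1. E_x = -1  [E divides CD with CE:ED = 3/4:1/4]
2. E_y = 6  [E divides CD with CE:ED = 3/4:1/4]
   → E = (-1, 6)
3. A_x = 4  [line -10·x + -6·y + 112 = 0 ∩ |AB|² = 25]
4. A_y = 12  [line -10·x + -6·y + 112 = 0 ∩ |AB|² = 25]
   → A = (4, 12)

A = (4, 12)
E = (-1, 6)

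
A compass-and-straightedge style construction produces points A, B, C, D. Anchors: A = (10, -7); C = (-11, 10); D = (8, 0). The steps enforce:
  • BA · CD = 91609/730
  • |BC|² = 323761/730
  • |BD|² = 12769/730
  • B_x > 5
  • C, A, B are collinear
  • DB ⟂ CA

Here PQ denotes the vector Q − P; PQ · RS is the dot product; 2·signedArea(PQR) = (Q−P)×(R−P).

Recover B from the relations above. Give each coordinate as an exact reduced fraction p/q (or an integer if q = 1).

B = (3919/730, -2373/730)

1. B_x = 3919/730  [C, A, B are collinear ∩ DB ⟂ CA]
2. B_y = -2373/730  [C, A, B are collinear ∩ DB ⟂ CA]
   → B = (3919/730, -2373/730)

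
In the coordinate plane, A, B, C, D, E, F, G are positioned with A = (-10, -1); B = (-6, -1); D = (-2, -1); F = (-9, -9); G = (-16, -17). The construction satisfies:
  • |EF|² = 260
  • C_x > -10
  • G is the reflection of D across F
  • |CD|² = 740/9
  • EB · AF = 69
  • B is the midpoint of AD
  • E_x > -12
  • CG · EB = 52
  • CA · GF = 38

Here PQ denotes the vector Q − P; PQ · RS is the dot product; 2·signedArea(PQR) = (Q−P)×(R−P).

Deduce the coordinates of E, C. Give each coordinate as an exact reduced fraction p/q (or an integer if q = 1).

1. E_x = -11  [line -1·x + 8·y + -67 = 0 ∩ |EF|² = 260]
2. E_y = 7  [line -1·x + 8·y + -67 = 0 ∩ |EF|² = 260]
   → E = (-11, 7)
3. C_x = -28/3  [CG · EB = 52 ∩ CA · GF = 38]
4. C_y = -19/3  [CG · EB = 52 ∩ CA · GF = 38]
   → C = (-28/3, -19/3)

C = (-28/3, -19/3)
E = (-11, 7)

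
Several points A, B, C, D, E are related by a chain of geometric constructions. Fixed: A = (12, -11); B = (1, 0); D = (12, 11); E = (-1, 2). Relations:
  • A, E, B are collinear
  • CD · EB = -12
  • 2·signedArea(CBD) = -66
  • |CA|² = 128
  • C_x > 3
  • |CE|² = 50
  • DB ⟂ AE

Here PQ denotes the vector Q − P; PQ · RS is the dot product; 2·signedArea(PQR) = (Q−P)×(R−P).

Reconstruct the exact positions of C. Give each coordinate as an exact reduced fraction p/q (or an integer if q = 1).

1. C_x = 4  [line -11·x + 11·y + 77 = 0 ∩ |CE|² = 50]
2. C_y = -3  [line -11·x + 11·y + 77 = 0 ∩ |CE|² = 50]
   → C = (4, -3)

C = (4, -3)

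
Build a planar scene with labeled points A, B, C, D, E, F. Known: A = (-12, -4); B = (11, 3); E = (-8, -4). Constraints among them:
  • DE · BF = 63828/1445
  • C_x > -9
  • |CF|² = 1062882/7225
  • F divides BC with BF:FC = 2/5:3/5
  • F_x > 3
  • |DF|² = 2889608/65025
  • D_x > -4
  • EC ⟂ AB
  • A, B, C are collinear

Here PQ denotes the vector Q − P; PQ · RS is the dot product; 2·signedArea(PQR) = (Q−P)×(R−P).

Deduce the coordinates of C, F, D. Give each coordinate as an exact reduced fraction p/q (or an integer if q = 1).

C = (-2410/289, -834/289)
D = (-2699/867, -1123/867)
F = (4717/1445, 933/1445)

1. C_x = -2410/289  [A, B, C are collinear ∩ EC ⟂ AB]
2. C_y = -834/289  [A, B, C are collinear ∩ EC ⟂ AB]
   → C = (-2410/289, -834/289)
3. F_x = 4717/1445  [F divides BC with BF:FC = 2/5:3/5]
4. F_y = 933/1445  [F divides BC with BF:FC = 2/5:3/5]
   → F = (4717/1445, 933/1445)
5. D_x = -2699/867  [line 11178/1445·x + 3402/1445·y + 39204/1445 = 0 ∩ |DF|² = 2889608/65025]
6. D_y = -1123/867  [line 11178/1445·x + 3402/1445·y + 39204/1445 = 0 ∩ |DF|² = 2889608/65025]
   → D = (-2699/867, -1123/867)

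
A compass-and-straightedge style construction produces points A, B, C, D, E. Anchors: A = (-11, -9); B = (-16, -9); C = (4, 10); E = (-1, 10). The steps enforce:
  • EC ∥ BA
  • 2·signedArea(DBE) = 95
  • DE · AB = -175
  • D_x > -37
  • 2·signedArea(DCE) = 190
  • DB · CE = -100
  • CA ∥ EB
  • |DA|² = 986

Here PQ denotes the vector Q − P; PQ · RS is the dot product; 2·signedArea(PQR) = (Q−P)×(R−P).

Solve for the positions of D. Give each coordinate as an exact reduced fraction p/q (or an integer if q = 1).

D = (-36, -28)

1. D_x = -36  [DE · AB = -175 ∩ 2·signedArea(DCE) = 190]
2. D_y = -28  [DE · AB = -175 ∩ 2·signedArea(DCE) = 190]
   → D = (-36, -28)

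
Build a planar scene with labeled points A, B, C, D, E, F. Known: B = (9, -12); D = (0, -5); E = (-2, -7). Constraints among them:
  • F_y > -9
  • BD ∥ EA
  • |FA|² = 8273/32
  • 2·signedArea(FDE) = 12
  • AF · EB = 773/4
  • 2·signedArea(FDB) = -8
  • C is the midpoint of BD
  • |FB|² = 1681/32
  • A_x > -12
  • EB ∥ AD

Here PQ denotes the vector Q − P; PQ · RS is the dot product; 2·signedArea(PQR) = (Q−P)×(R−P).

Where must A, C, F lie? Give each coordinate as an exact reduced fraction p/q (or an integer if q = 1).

A = (-11, 0)
C = (9/2, -17/2)
F = (23/8, -65/8)

1. A_x = -11  [EB ∥ AD ∩ BD ∥ EA]
2. A_y = 0  [EB ∥ AD ∩ BD ∥ EA]
   → A = (-11, 0)
3. C_x = 9/2  [C is the midpoint of BD]
4. C_y = -17/2  [C is the midpoint of BD]
   → C = (9/2, -17/2)
5. F_x = 23/8  [2·signedArea(FDB) = -8 ∩ AF · EB = 773/4]
6. F_y = -65/8  [2·signedArea(FDB) = -8 ∩ AF · EB = 773/4]
   → F = (23/8, -65/8)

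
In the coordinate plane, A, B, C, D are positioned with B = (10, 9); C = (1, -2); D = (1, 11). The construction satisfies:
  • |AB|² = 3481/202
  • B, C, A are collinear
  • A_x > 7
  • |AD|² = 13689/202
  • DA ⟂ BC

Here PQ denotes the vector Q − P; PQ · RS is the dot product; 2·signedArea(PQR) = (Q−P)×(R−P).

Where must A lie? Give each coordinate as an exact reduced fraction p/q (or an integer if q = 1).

1. A_x = 1489/202  [B, C, A are collinear ∩ DA ⟂ BC]
2. A_y = 1169/202  [B, C, A are collinear ∩ DA ⟂ BC]
   → A = (1489/202, 1169/202)

A = (1489/202, 1169/202)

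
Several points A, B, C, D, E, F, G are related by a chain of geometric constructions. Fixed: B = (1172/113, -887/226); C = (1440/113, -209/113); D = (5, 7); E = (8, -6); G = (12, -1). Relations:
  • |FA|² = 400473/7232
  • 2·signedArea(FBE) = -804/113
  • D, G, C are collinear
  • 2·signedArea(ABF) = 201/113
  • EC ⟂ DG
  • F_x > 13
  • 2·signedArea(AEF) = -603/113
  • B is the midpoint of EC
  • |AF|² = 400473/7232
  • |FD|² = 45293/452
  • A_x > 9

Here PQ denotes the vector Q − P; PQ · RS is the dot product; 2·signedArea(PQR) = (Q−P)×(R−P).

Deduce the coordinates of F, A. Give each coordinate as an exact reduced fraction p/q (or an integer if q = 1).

A = (1105/113, -4017/904)
F = (1540/113, 435/226)

1. F_x = 1540/113  [line 469/226·x + -268/113·y + -2680/113 = 0 ∩ |FD|² = 45293/452]
2. F_y = 435/226  [line 469/226·x + -268/113·y + -2680/113 = 0 ∩ |FD|² = 45293/452]
   → F = (1540/113, 435/226)
3. A_x = 1105/113  [2·signedArea(AEF) = -603/113 ∩ 2·signedArea(ABF) = 201/113]
4. A_y = -4017/904  [2·signedArea(AEF) = -603/113 ∩ 2·signedArea(ABF) = 201/113]
   → A = (1105/113, -4017/904)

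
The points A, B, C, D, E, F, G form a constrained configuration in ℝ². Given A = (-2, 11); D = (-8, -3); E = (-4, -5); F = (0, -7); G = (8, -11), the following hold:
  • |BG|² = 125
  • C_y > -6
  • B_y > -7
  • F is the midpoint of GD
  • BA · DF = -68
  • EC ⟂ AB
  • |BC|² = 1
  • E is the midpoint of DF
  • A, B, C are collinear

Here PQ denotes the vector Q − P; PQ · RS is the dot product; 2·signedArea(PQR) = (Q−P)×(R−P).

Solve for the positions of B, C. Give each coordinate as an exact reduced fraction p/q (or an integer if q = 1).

B = (-2, -6)
C = (-2, -5)

1. B_x = -2  [line -8·x + 4·y + 8 = 0 ∩ |BG|² = 125]
2. B_y = -6  [line -8·x + 4·y + 8 = 0 ∩ |BG|² = 125]
   → B = (-2, -6)
3. C_x = -2  [A, B, C are collinear ∩ EC ⟂ AB]
4. C_y = -5  [A, B, C are collinear ∩ EC ⟂ AB]
   → C = (-2, -5)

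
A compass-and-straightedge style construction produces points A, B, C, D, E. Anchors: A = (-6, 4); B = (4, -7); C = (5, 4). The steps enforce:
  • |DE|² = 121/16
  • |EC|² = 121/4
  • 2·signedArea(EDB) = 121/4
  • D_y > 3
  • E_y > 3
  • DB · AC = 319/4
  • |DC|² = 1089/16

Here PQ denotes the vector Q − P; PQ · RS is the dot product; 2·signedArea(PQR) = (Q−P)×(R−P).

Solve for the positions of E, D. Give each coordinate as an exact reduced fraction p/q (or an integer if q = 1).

D = (-13/4, 4)
E = (-1/2, 4)

1. D_x = -13/4  [DB · AC = 319/4]
2. D_y = 4  [|DC|² = 1089/16]
   → D = (-13/4, 4)
3. E_x = -1/2  [line 11·x + 29/4·y + -47/2 = 0 ∩ |EC|² = 121/4]
4. E_y = 4  [line 11·x + 29/4·y + -47/2 = 0 ∩ |EC|² = 121/4]
   → E = (-1/2, 4)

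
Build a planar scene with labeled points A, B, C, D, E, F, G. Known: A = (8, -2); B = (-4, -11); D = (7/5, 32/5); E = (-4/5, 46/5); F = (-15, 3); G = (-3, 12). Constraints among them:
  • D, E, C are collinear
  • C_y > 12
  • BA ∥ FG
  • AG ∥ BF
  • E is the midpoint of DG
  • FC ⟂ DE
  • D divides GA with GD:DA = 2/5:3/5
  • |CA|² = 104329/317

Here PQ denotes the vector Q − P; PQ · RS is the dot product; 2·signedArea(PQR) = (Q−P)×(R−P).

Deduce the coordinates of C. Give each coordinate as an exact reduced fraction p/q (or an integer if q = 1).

C = (-1017/317, 3888/317)

1. C_x = -1017/317  [D, E, C are collinear ∩ FC ⟂ DE]
2. C_y = 3888/317  [D, E, C are collinear ∩ FC ⟂ DE]
   → C = (-1017/317, 3888/317)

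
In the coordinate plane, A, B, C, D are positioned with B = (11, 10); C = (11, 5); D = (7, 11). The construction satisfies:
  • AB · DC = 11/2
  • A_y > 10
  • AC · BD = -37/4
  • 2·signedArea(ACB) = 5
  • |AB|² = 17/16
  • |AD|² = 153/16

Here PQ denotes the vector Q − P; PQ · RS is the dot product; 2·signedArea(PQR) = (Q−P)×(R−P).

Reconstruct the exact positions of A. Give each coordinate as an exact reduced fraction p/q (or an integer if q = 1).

A = (10, 41/4)

1. A_x = 10  [AC · BD = -37/4 ∩ AB · DC = 11/2]
2. A_y = 41/4  [AC · BD = -37/4 ∩ AB · DC = 11/2]
   → A = (10, 41/4)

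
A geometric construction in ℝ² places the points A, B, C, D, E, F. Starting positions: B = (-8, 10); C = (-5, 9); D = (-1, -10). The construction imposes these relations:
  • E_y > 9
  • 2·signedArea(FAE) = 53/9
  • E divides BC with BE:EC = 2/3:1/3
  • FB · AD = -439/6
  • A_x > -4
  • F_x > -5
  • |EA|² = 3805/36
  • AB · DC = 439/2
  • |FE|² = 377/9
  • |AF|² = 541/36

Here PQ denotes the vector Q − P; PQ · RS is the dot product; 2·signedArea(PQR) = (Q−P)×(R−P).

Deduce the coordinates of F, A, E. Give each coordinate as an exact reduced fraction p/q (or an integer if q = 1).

1. E_x = -6  [E divides BC with BE:EC = 2/3:1/3]
2. E_y = 28/3  [E divides BC with BE:EC = 2/3:1/3]
   → E = (-6, 28/3)
3. A_x = -3  [line 4·x + -19·y + 5/2 = 0 ∩ |EA|² = 3805/36]
4. A_y = -1/2  [line 4·x + -19·y + 5/2 = 0 ∩ |EA|² = 3805/36]
   → A = (-3, -1/2)
5. F_x = -14/3  [FB · AD = -439/6 ∩ 2·signedArea(FAE) = 53/9]
6. F_y = 3  [FB · AD = -439/6 ∩ 2·signedArea(FAE) = 53/9]
   → F = (-14/3, 3)

A = (-3, -1/2)
E = (-6, 28/3)
F = (-14/3, 3)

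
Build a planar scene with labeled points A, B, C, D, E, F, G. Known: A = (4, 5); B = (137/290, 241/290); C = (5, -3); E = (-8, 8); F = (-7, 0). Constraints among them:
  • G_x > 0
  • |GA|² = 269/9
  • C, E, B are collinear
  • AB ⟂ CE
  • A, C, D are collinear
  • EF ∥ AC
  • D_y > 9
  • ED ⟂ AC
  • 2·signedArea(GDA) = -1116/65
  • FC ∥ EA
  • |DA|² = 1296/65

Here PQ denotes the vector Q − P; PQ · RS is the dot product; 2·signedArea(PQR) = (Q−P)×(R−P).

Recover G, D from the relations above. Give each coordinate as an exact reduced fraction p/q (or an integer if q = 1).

1. D_x = 224/65  [A, C, D are collinear ∩ ED ⟂ AC]
2. D_y = 613/65  [A, C, D are collinear ∩ ED ⟂ AC]
   → D = (224/65, 613/65)
3. G_x = 2/3  [line 288/65·x + 36/65·y + -216/65 = 0 ∩ |GA|² = 269/9]
4. G_y = 2/3  [line 288/65·x + 36/65·y + -216/65 = 0 ∩ |GA|² = 269/9]
   → G = (2/3, 2/3)

D = (224/65, 613/65)
G = (2/3, 2/3)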